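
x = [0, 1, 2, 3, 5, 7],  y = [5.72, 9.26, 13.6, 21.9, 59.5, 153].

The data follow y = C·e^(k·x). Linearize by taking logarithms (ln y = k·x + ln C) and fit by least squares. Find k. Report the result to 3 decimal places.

Taking logs, ln y = k·x + ln C, so regress ln y on x.
Σx = 18.0000, Σ(x)² = 88.0000, Σln y = 18.7826, Σx·ln y = 72.3483.
Equations: 88.0000·k + 18.0000·ln C = 72.3483;  18.0000·k + 6·ln C = 18.7826.
Solving (det = 204.0000): k = 0.47060, ln C = 1.71865.

k = 0.471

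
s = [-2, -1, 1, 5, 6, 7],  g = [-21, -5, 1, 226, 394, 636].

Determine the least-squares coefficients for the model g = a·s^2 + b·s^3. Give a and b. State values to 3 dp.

a = -1.043, b = 2.003

Setting ∂/∂a … = 0 gives: 4340·a + 27676·b = 50910;  27676·a + 179996·b = 331676.
(Σs^2·s^2 = 4340, Σs^2·s^3 = 27676, Σs^3·s^3 = 179996, Σs^2·g = 50910, Σs^3·g = 331676.)
det = 4340·179996 − 27676² = 15221664.
a = (50910·179996 − 27676·331676)/15221664 = -116681/111924; b = (4340·331676 − 27676·50910)/15221664 = 3811085/1902708.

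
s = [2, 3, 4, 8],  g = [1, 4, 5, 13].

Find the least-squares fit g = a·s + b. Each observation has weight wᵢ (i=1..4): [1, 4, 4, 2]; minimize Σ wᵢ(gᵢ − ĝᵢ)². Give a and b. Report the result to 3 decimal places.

a = 1.881, b = -2.138

XᵀWX·[a, b]ᵀ = XᵀWg reads: 232·a + 46·b = 338;  46·a + 11·b = 63.
(Σwᵢ·s·s = 232, Σwᵢ·s = 46, Σwᵢ·1 = 11, Σwᵢ·s·g = 338, Σwᵢ·g = 63.)
Determinant 232·11 − 46² = 436.
a = (338·11 − 46·63)/436 = 205/109; b = (232·63 − 46·338)/436 = -233/109.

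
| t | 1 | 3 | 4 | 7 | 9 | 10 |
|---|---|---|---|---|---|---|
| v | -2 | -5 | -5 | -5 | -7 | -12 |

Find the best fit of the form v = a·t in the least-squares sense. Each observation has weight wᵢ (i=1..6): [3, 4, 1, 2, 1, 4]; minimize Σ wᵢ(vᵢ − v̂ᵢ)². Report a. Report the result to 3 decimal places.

a = -1.103

Compute the Gram sums: Σwᵢ·t·t = 634.
For MᵀWv: Σwᵢ·t·v = -699.
So MᵀWM·[a]ᵀ = MᵀWv: [[634]]·[a]ᵀ = [-699]ᵀ.
Hence a = -699 / 634 ≈ -1.10252.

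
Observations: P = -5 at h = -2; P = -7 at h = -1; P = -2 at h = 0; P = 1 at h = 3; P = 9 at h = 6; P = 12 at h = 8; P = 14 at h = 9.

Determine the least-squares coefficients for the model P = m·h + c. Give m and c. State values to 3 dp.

AᵀA·[m, c]ᵀ = AᵀP reads: 195·m + 23·c = 296;  23·m + 7·c = 22.
Eliminating c: 7·(row 1) − 23·(row 2) gives 836·m = 7·296 − 23·22 = 1566, so m = 783/418.
Then c = (22 − 23·(783/418))/7 = -1259/418.

m = 1.873, c = -3.012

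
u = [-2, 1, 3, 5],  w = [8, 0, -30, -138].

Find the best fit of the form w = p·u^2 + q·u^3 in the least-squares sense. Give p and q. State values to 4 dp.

From the data, Σu^2·u^2 = 723, Σu^2·u^3 = 3337, Σu^3·u^3 = 16419.
Moment sums: Σu^2·w = -3688, Σu^3·w = -18124.
Normal equations: [[723, 3337]; [3337, 16419]]·[p, q]ᵀ = [-3688, -18124]ᵀ.
Δ = 723·16419 − 3337² = 735368.
p = ((-3688)·16419 − 3337·(-18124))/735368 = -18371/183842; q = (723·(-18124) − 3337·(-3688))/735368 = -199199/183842.

p = -0.0999, q = -1.0835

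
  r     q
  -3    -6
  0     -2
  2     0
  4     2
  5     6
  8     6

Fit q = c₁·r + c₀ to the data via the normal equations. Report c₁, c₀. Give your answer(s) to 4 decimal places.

c₁ = 1.1681, c₀ = -2.1150

From the data, Σr·r = 118, Σr = 16, Σ1 = 6.
Moment sums: Σr·q = 104, Σq = 6.
Δ = 118·6 − 16² = 452.
c₁ = (104·6 − 16·6)/452 = 132/113; c₀ = (118·6 − 16·104)/452 = -239/113.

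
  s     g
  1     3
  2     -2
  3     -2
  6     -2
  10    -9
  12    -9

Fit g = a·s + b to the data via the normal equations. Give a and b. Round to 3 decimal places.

a = -0.967, b = 1.980

Compute the Gram sums: Σs·s = 294, Σs = 34, Σ1 = 6.
Moment sums: Σs·g = -217, Σg = -21.
MᵀM·[a, b]ᵀ = Mᵀg becomes [[294, 34]; [34, 6]]·[a, b]ᵀ = [-217, -21]ᵀ.
Δ = 294·6 − 34² = 608.
a = ((-217)·6 − 34·(-21))/608 = -147/152; b = (294·(-21) − 34·(-217))/608 = 301/152.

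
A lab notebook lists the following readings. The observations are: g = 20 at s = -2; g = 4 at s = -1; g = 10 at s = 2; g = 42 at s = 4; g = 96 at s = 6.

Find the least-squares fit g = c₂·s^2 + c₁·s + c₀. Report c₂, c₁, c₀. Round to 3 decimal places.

MᵀM·[c₂, c₁, c₀]ᵀ = Mᵀg reads: 1585·c₂ + 279·c₁ + 61·c₀ = 4252;  279·c₂ + 61·c₁ + 9·c₀ = 720;  61·c₂ + 9·c₁ + 5·c₀ = 172.
(Σs^2·s^2 = 1585, Σs^2·s = 279, Σs^2 = 61, Σs·s = 61, Σs = 9, Σ1 = 5, Σs^2·g = 4252, Σs·g = 720, Σg = 172.)
Inverting the 3×3 Gram matrix, [c₂, c₁, c₀]ᵀ = [33802/11299, -24156/11299, 19782/11299]ᵀ.

c₂ = 2.992, c₁ = -2.138, c₀ = 1.751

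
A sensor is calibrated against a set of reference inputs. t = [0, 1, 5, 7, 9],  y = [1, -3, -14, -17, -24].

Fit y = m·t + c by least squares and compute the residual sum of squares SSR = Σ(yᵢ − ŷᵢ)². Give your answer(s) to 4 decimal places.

SSR = 3.7703

Forming MᵀM = [[156, 22]; [22, 5]] and Mᵀy = [-408, -57]ᵀ gives MᵀM·[m, c]ᵀ = Mᵀy.
Eliminating c: 5·(row 1) − 22·(row 2) gives 296·m = 5·(-408) − 22·(-57) = -786, so m = -393/148.
Then c = ((-57) − 22·(-393/148))/5 = 21/74.
Residuals: 53/74, -93/148, -149/148, 193/148, -57/148; SSR = 279/74.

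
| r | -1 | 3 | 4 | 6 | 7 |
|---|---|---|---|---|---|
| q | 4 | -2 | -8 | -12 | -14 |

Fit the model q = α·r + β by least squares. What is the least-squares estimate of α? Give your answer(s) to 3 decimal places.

α = -2.330

The normal equations are: 111·α + 19·β = -212;  19·α + 5·β = -32.
(Σr·r = 111, Σr = 19, Σ1 = 5, Σr·q = -212, Σq = -32.)
Δ = 111·5 − 19² = 194.
α = ((-212)·5 − 19·(-32))/194 = -226/97; β = (111·(-32) − 19·(-212))/194 = 238/97.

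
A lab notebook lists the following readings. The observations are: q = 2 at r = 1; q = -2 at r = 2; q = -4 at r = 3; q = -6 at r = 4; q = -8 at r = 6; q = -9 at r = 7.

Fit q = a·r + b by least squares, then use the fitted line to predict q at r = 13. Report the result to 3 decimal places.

Setting ∂/∂a … = 0 gives: 115·a + 23·b = -149;  23·a + 6·b = -27.
(Σr·r = 115, Σr = 23, Σ1 = 6, Σr·q = -149, Σq = -27.)
Eliminating b: 6·(row 1) − 23·(row 2) gives 161·a = 6·(-149) − 23·(-27) = -273, so a = -39/23.
Then b = ((-27) − 23·(-39/23))/6 = 2.
At r = 13: q̂ = (-39/23)·(13) + (2)·(1) = -461/23.

q̂ = -20.043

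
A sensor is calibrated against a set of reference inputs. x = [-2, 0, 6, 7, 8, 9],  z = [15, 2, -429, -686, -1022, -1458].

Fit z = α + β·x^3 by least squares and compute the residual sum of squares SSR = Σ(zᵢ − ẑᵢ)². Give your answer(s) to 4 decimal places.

From the data, Σ1 = 6, Σx^3 = 1792, Σx^3·x^3 = 957954.
And Σz = -3578, Σx^3·z = -1914228.
Δ = 6·957954 − 1792² = 2536460.
α = ((-3578)·957954 − 1792·(-1914228))/2536460 = 684291/634115; β = (6·(-1914228) − 1792·(-3578))/2536460 = -1268398/634115.
Residuals: -263950/126823, 583939/634115, 1254342/634115, -626667/634115, 133991/126823, -561819/634115; SSR = 7590564/634115.

SSR = 11.9703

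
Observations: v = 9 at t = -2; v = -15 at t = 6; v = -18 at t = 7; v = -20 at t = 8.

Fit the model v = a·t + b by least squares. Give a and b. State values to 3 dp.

From the data, Σt·t = 153, Σt = 19, Σ1 = 4.
And Σt·v = -394, Σv = -44.
Determinant 153·4 − 19² = 251.
a = ((-394)·4 − 19·(-44))/251 = -740/251; b = (153·(-44) − 19·(-394))/251 = 754/251.

a = -2.948, b = 3.004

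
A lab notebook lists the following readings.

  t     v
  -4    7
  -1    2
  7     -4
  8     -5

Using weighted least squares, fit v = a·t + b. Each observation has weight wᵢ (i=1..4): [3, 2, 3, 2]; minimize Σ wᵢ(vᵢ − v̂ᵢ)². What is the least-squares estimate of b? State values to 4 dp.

b = 2.4884

Sums needed: Σwᵢ·t·t = 325, Σwᵢ·t = 23, Σwᵢ·1 = 10.
And Σwᵢ·t·v = -252, Σwᵢ·v = 3.
Normal equations: [[325, 23]; [23, 10]]·[a, b]ᵀ = [-252, 3]ᵀ.
Determinant 325·10 − 23² = 2721.
a = ((-252)·10 − 23·3)/2721 = -863/907; b = (325·3 − 23·(-252))/2721 = 2257/907.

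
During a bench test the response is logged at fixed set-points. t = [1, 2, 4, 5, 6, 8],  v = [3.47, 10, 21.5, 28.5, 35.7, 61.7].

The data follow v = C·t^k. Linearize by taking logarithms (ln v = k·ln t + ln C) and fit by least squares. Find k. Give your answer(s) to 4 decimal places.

k = 1.3208

Taking logs, ln v = k·ln t + ln C, so regress ln v on ln t.
Σln t = 7.5601, Σ(ln t)² = 12.5270, Σln v = 17.6621, Σln t·ln v = 26.2186.
Normal system: [[12.5270, 7.5601]; [7.5601, 6]]·[k, ln C]ᵀ = [26.2186, 17.6621]ᵀ.
Slope k = (n·Σln t·ln v − Σln t·Σln v)/(n·Σ(ln t)² − (Σln t)²) = (6·26.2186 − 7.5601·17.6621)/18.0074 = 1.32081; ln C = (Σln v − k·Σln t)/n = 1.27945.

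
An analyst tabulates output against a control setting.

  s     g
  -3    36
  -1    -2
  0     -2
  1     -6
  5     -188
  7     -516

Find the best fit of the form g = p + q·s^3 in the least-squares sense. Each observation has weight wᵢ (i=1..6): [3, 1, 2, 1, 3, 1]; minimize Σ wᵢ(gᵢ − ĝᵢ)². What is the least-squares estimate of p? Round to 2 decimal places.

The normal equations are: 11·p + 637·q = -984;  637·p + 166713·q = -250408.
Δ = 11·166713 − 637² = 1428074.
p = ((-984)·166713 − 637·(-250408))/1428074 = -2267848/714037; q = (11·(-250408) − 637·(-984))/1428074 = -1063840/714037.

p = -3.18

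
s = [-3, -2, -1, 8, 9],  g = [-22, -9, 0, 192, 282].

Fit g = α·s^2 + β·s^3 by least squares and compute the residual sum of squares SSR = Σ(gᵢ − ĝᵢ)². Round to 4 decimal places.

SSR = 3.9657

Entries of AᵀA: Σs^2·s^2 = 10755, Σs^2·s^3 = 91541, Σs^3·s^3 = 794379.
Moment sums: Σs^2·g = 34896, Σs^3·g = 304548.
Determinant 10755·794379 − 91541² = 163791464.
α = (34896·794379 − 91541·304548)/163791464 = -39494721/40947866; β = (10755·304548 − 91541·34896)/163791464 = 20249751/40947866.
Residuals: 671357/20473933, -24276951/20473933, 29872236/20473933, 10889952/20473933, -7848933/20473933; SSR = 81194383/20473933.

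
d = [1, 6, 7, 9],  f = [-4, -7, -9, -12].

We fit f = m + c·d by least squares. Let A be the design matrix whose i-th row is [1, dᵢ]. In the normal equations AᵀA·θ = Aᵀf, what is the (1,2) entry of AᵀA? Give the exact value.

Row 1 ↔ basis 1, column 2 ↔ basis d, so (AᵀA)_{1,2} = Σᵢ d = (1)·(1) + (1)·(6) + (1)·(7) + (1)·(9) = 23.

23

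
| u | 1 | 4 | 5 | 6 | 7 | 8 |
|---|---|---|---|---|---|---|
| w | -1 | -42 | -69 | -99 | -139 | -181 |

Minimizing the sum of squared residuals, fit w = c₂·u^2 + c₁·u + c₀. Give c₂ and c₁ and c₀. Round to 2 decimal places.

c₂ = -2.99, c₁ = 1.09, c₀ = 0.98

Normal-equation sums: Σu^2·u^2 = 8675, Σu^2·u = 1261, Σu^2 = 191, Σu·u = 191, Σu = 31, Σ1 = 6.
Moment sums: Σu^2·w = -24357, Σu·w = -3529, Σw = -531.
So MᵀM·[c₂, c₁, c₀]ᵀ = Mᵀw: [[8675, 1261, 191]; [1261, 191, 31]; [191, 31, 6]]·[c₂, c₁, c₀]ᵀ = [-24357, -3529, -531]ᵀ.
Solving the 3×3 system (Gaussian elimination) gives c₂ = -8675/2904, c₁ = 15779/14520, c₀ = 2371/2420.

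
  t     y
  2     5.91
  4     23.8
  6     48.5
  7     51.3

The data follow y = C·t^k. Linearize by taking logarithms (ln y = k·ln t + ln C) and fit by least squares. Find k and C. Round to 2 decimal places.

k = 1.79, C = 1.81

Linearized form: ln y = k·ln t + ln C. From the 4 transformed points,
Σln t = 5.8171, Σ(ln t)² = 9.3992, Σln y = 12.7656, Σln t·ln y = 20.2428.
Equations: 9.3992·k + 5.8171·ln C = 20.2428;  5.8171·k + 4·ln C = 12.7656.
Solving (det = 3.7582): k = 1.78610, ln C = 0.59391, so C = exp(0.59391) = 1.81106.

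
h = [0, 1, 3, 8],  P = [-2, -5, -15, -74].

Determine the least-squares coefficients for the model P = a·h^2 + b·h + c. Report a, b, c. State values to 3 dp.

a = -0.931, b = -1.528, c = -2.199

Entries of AᵀA: Σh^2·h^2 = 4178, Σh^2·h = 540, Σh^2 = 74, Σh·h = 74, Σh = 12, Σ1 = 4.
And Σh^2·P = -4876, Σh·P = -642, ΣP = -96.
Row-reducing yields a = -2614/2809, b = -81/53, c = -6178/2809.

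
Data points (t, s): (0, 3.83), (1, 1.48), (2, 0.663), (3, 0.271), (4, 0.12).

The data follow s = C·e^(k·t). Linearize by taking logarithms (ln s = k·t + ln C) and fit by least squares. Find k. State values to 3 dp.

Taking logs, ln s = k·t + ln C, so regress ln s on t.
AᵀA = [[30.0000, 10.0000]; [10.0000, 5]], rhs = [-12.8279, -2.1020]ᵀ  (here Σt = 10.0000, Σ(t)² = 30.0000, Σln s = -2.1020, Σt·ln s = -12.8279).
Solving (det = 50.0000): k = -0.86239, ln C = 1.30439.

k = -0.862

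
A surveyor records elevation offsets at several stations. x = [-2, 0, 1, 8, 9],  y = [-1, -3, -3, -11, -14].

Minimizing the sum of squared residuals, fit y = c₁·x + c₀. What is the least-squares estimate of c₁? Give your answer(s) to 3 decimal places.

Forming MᵀM = [[150, 16]; [16, 5]] and Mᵀy = [-215, -32]ᵀ gives MᵀM·[c₁, c₀]ᵀ = Mᵀy.
Eliminating c₀: 5·(row 1) − 16·(row 2) gives 494·c₁ = 5·(-215) − 16·(-32) = -563, so c₁ = -563/494.
Then c₀ = ((-32) − 16·(-563/494))/5 = -680/247.

c₁ = -1.140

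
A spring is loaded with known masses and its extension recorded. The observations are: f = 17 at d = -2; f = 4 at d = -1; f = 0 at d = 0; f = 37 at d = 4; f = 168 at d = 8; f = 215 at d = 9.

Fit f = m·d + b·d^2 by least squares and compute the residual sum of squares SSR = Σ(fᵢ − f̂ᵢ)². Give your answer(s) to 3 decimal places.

SSR = 2.075

The normal system MᵀM·[m, b]ᵀ = Mᵀf is [[166, 1296]; [1296, 10930]]·[m, b]ᵀ = [3389, 28831]ᵀ.
Δ = 166·10930 − 1296² = 134764.
m = (3389·10930 − 1296·28831)/134764 = -161603/67382; b = (166·28831 − 1296·3389)/134764 = 196901/67382.
Residuals: 17342/33691, -44488/33691, 0, -5435/33691, 5668/33691, -3712/33691; SSR = 69911/33691.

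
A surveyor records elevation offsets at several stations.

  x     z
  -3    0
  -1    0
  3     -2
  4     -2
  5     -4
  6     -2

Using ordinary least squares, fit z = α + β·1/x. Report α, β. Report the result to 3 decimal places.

The normal system AᵀA·[α, β]ᵀ = Aᵀz is [[6, -23/60]; [-23/60, 541/400]]·[α, β]ᵀ = [-10, -23/10]ᵀ.
det = 6·(541/400) − (-23/60)² = 5737/720.
α = ((-10)·(541/400) − (-23/60)·(-23/10))/(5737/720) = -51864/28685; β = (6·(-23/10) − (-23/60)·(-10))/(5737/720) = -12696/5737.

α = -1.808, β = -2.213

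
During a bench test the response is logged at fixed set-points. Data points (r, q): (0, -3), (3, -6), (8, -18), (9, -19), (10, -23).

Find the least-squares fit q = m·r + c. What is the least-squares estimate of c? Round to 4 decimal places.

c = -1.7189

Forming MᵀM = [[254, 30]; [30, 5]] and Mᵀq = [-563, -69]ᵀ gives MᵀM·[m, c]ᵀ = Mᵀq.
Determinant 254·5 − 30² = 370.
m = ((-563)·5 − 30·(-69))/370 = -149/74; c = (254·(-69) − 30·(-563))/370 = -318/185.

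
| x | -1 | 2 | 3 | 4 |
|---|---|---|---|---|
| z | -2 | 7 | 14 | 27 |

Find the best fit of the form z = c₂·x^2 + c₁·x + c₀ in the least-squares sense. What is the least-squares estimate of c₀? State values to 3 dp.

c₀ = -2.127

Sums needed: Σx^2·x^2 = 354, Σx^2·x = 98, Σx^2 = 30, Σx·x = 30, Σx = 8, Σ1 = 4.
Right-hand side: Σx^2·z = 584, Σx·z = 166, Σz = 46.
MᵀM·[c₂, c₁, c₀]ᵀ = Mᵀz becomes [[354, 98, 30]; [98, 30, 8]; [30, 8, 4]]·[c₂, c₁, c₀]ᵀ = [584, 166, 46]ᵀ.
Inverting the 3×3 Gram matrix, [c₂, c₁, c₀]ᵀ = [267/181, 232/181, -385/181]ᵀ.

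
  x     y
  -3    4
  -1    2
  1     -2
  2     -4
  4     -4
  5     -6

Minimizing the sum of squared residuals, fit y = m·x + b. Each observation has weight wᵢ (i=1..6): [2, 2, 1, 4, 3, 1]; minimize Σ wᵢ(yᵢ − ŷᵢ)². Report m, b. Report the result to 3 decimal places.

m = -1.255, b = -0.108

Setting ∂/∂m … = 0 gives: 110·m + 18·b = -140;  18·m + 13·b = -24.
(Σwᵢ·x·x = 110, Σwᵢ·x = 18, Σwᵢ·1 = 13, Σwᵢ·x·y = -140, Σwᵢ·y = -24.)
Determinant 110·13 − 18² = 1106.
m = ((-140)·13 − 18·(-24))/1106 = -694/553; b = (110·(-24) − 18·(-140))/1106 = -60/553.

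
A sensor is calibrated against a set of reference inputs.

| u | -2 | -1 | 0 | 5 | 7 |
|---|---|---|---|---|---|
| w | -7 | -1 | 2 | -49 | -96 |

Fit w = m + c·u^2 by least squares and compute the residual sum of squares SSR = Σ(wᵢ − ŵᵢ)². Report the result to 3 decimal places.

SSR = 1.031

Normal-equation sums: Σ1 = 5, Σu^2 = 79, Σu^2·u^2 = 3043.
Right-hand side: Σw = -151, Σu^2·w = -5958.
So AᵀA·[m, c]ᵀ = Aᵀw: [[5, 79]; [79, 3043]]·[m, c]ᵀ = [-151, -5958]ᵀ.
Determinant 5·3043 − 79² = 8974.
m = ((-151)·3043 − 79·(-5958))/8974 = 11189/8974; c = (5·(-5958) − 79·(-151))/8974 = -17861/8974.
Residuals: -2563/8974, -1151/4487, 6759/8974, -2195/4487, 1248/4487; SSR = 9255/8974.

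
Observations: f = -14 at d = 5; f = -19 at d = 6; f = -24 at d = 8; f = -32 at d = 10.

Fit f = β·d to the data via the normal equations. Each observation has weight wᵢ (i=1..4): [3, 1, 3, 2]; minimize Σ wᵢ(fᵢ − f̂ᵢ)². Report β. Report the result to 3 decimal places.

Sums needed: Σwᵢ·d·d = 503.
Right-hand side: Σwᵢ·d·f = -1540.
Normal equations: [[503]]·[β]ᵀ = [-1540]ᵀ.
Hence β = -1540 / 503 ≈ -3.06163.

β = -3.062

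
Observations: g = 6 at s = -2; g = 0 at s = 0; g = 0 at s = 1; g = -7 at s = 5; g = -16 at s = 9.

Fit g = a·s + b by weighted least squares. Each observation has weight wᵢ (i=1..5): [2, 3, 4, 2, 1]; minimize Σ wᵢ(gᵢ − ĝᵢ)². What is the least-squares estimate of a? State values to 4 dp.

a = -1.8554

The normal equations are: 143·a + 19·b = -238;  19·a + 12·b = -18.
Δ = 143·12 − 19² = 1355.
a = ((-238)·12 − 19·(-18))/1355 = -2514/1355; b = (143·(-18) − 19·(-238))/1355 = 1948/1355.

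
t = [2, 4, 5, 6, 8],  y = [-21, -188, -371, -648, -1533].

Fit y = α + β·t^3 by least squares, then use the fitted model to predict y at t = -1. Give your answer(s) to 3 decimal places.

Setting ∂/∂α … = 0 gives: 5·α + 925·β = -2761;  925·α + 328585·β = -983439.
(Σ1 = 5, Σt^3 = 925, Σt^3·t^3 = 328585, Σy = -2761, Σt^3·y = -983439.)
Determinant 5·328585 − 925² = 787300.
α = ((-2761)·328585 − 925·(-983439))/787300 = 245789/78730; β = (5·(-983439) − 925·(-2761))/787300 = -236327/78730.
At t = -1: ŷ = (245789/78730)·(1) + (-236327/78730)·(-1) = 241058/39365.

ŷ = 6.124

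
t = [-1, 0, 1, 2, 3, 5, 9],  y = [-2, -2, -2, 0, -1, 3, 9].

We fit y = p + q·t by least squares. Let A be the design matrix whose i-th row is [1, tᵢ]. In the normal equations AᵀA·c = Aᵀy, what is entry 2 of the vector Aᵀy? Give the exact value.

Entry 2 ↔ basis t, so (Aᵀy)_{2} = Σᵢ (t)·yᵢ = (-1)·(-2) + (0)·(-2) + (1)·(-2) + (2)·(0) + (3)·(-1) + (5)·(3) + (9)·(9) = 93.

93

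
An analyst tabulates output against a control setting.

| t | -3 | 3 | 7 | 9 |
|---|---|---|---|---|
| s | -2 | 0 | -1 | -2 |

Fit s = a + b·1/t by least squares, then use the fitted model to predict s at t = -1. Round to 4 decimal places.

ŝ = -4.0063

Setting ∂/∂a … = 0 gives: 4·a + (16/63)·b = -5;  (16/63)·a + (1012/3969)·b = 19/63.
(Σ1 = 4, Σ1/t = 16/63, Σ1/t·1/t = 1012/3969, Σs = -5, Σ1/t·s = 19/63.)
Δ = 4·(1012/3969) − (16/63)² = 1264/1323.
a = ((-5)·(1012/3969) − (16/63)·(19/63))/(1264/1323) = -447/316; b = (4·(19/63) − (16/63)·(-5))/(1264/1323) = 819/316.
At t = -1: ŝ = (-447/316)·(1) + (819/316)·(-1) = -633/158.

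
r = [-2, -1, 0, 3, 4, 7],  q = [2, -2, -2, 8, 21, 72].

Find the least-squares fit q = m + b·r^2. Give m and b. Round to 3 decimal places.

m = -3.759, b = 1.539

Setting ∂/∂m … = 0 gives: 6·m + 79·b = 99;  79·m + 2755·b = 3942.
det = 6·2755 − 79² = 10289.
m = (99·2755 − 79·3942)/10289 = -38673/10289; b = (6·3942 − 79·99)/10289 = 15831/10289.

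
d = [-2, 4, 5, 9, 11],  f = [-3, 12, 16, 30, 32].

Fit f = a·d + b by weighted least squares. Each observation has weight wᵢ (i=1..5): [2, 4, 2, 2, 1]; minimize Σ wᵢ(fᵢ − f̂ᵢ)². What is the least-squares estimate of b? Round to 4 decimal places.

Setting ∂/∂a … = 0 gives: 405·a + 51·b = 1256;  51·a + 11·b = 166.
det = 405·11 − 51² = 1854.
a = (1256·11 − 51·166)/1854 = 2675/927; b = (405·166 − 51·1256)/1854 = 529/309.

b = 1.7120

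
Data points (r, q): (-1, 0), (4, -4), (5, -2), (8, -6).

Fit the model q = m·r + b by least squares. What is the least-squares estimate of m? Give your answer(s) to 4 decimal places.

Compute the Gram sums: Σr·r = 106, Σr = 16, Σ1 = 4.
For Aᵀq: Σr·q = -74, Σq = -12.
Eliminating b: 4·(row 1) − 16·(row 2) gives 168·m = 4·(-74) − 16·(-12) = -104, so m = -13/21.
Then b = ((-12) − 16·(-13/21))/4 = -11/21.

m = -0.6190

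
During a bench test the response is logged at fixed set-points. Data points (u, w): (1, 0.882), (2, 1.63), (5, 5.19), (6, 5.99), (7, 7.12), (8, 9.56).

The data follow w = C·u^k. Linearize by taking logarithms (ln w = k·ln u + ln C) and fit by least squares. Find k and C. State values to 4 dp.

k = 1.1332, C = 0.8214

Taking logs, ln w = k·ln u + ln C, so regress ln w on ln u.
AᵀA = [[14.3918, 8.1197]; [8.1197, 6]], rhs = [14.7106, 8.0203]ᵀ  (here Σln u = 8.1197, Σ(ln u)² = 14.3918, Σln w = 8.0203, Σln u·ln w = 14.7106).
Slope k = (n·Σln u·ln w − Σln u·Σln w)/(n·Σ(ln u)² − (Σln u)²) = (6·14.7106 − 8.1197·8.0203)/20.4213 = 1.13316; ln C = (Σln w − k·Σln u)/n = -0.19677, so C = exp(-0.19677) = 0.82138.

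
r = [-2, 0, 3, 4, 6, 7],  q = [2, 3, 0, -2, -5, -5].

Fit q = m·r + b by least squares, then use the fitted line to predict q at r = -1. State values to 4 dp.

Setting ∂/∂m … = 0 gives: 114·m + 18·b = -77;  18·m + 6·b = -7.
Δ = 114·6 − 18² = 360.
m = ((-77)·6 − 18·(-7))/360 = -14/15; b = (114·(-7) − 18·(-77))/360 = 49/30.
At r = -1: q̂ = (-14/15)·(-1) + (49/30)·(1) = 77/30.

q̂ = 2.5667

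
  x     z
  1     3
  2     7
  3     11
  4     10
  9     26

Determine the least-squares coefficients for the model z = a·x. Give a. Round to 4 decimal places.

a = 2.9189

Normal-equation sums: Σx·x = 111.
And Σx·z = 324.
AᵀA·[a]ᵀ = Aᵀz becomes [[111]]·[a]ᵀ = [324]ᵀ.
a = 324/111 = 2.91892.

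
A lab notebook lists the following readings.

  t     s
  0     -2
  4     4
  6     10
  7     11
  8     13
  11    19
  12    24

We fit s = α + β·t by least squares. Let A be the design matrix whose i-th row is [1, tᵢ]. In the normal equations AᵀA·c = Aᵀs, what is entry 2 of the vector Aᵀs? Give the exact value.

754

Entry 2 ↔ basis t, so (Aᵀs)_{2} = Σᵢ (t)·sᵢ = (0)·(-2) + (4)·(4) + (6)·(10) + (7)·(11) + (8)·(13) + (11)·(19) + (12)·(24) = 754.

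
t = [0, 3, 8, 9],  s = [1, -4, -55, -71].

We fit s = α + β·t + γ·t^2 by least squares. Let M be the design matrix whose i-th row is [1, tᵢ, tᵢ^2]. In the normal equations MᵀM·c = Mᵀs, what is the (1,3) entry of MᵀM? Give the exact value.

154

Row 1 ↔ basis 1, column 3 ↔ basis t^2, so (MᵀM)_{1,3} = Σᵢ t^2 = (1)·(0) + (1)·(9) + (1)·(64) + (1)·(81) = 154.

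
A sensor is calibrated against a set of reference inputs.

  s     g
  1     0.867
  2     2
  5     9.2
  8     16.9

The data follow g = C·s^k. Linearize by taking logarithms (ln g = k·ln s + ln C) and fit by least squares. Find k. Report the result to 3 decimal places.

Taking logs, ln g = k·ln s + ln C, so regress ln g on ln s.
Σln s = 4.3820, Σ(ln s)² = 7.3948, Σln g = 5.5969, Σln s·ln g = 9.9314.
Equations: 7.3948·k + 4.3820·ln C = 9.9314;  4.3820·k + 4·ln C = 5.5969.
Δ = 7.3948·4 − (4.3820)² = 10.3771; k = (9.9314·4 − 4.3820·5.5969)/10.3771 = 1.46471, ln C = (7.3948·5.5969 − 4.3820·9.9314)/10.3771 = -0.20536.

k = 1.465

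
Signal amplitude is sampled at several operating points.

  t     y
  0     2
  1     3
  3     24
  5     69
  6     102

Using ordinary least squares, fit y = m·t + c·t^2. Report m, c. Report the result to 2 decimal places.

Compute the Gram sums: Σt·t = 71, Σt·t^2 = 369, Σt^2·t^2 = 2003.
Moment sums: Σt·y = 1032, Σt^2·y = 5616.
XᵀX·[m, c]ᵀ = Xᵀy becomes [[71, 369]; [369, 2003]]·[m, c]ᵀ = [1032, 5616]ᵀ.
Determinant 71·2003 − 369² = 6052.
m = (1032·2003 − 369·5616)/6052 = -1302/1513; c = (71·5616 − 369·1032)/6052 = 4482/1513.

m = -0.86, c = 2.96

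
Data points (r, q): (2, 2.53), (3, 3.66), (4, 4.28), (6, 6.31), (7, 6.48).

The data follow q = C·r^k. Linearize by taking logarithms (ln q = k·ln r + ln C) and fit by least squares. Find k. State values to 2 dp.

Linearized form: ln q = k·ln r + ln C. From the 5 transformed points,
Sums: Σln r = 6.9157, Σ(ln r)² = 10.6062, Σln q = 7.3905, Σln r·ln q = 11.0214.
Normal system: [[10.6062, 6.9157]; [6.9157, 5]]·[k, ln C]ᵀ = [11.0214, 7.3905]ᵀ.
Δ = 10.6062·5 − (6.9157)² = 5.2037; k = (11.0214·5 − 6.9157·7.3905)/5.2037 = 0.76803, ln C = (10.6062·7.3905 − 6.9157·11.0214)/5.2037 = 0.41580.

k = 0.77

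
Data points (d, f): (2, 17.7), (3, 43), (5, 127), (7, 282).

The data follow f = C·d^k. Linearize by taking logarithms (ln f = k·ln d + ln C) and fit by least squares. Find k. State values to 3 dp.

Linearized form: ln f = k·ln d + ln C. From the 4 transformed points,
Over the data: Σln d = 5.3471, Σ(ln d)² = 8.0643, Σln f = 17.1209, Σln d·ln f = 24.8990.
Normal system: [[8.0643, 5.3471]; [5.3471, 4]]·[k, ln C]ᵀ = [24.8990, 17.1209]ᵀ.
Solving (det = 3.6655): k = 2.19584, ln C = 1.34487.

k = 2.196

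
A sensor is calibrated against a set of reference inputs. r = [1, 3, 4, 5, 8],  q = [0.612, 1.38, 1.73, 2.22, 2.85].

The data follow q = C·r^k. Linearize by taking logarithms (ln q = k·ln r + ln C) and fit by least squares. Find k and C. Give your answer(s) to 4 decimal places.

k = 0.7558, C = 0.6136

Taking logs, ln q = k·ln r + ln C, so regress ln q on ln r.
Σln r = 6.1738, Σ(ln r)² = 10.0431, Σln q = 2.2240, Σln r·ln q = 4.5751.
Equations: 10.0431·k + 6.1738·ln C = 4.5751;  6.1738·k + 5·ln C = 2.2240.
Slope k = (n·Σln r·ln q − Σln r·Σln q)/(n·Σ(ln r)² − (Σln r)²) = (5·4.5751 − 6.1738·2.2240)/12.1000 = 0.75577; ln C = (Σln q − k·Σln r)/n = -0.48839, so C = exp(-0.48839) = 0.61361.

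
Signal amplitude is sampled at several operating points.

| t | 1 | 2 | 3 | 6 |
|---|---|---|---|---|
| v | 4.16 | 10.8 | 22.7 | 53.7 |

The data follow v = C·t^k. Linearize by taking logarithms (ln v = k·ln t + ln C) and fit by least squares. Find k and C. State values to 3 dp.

With ln vᵢ as the transformed response and ln tᵢ as the regressor:
AᵀA = [[4.8978, 3.5835]; [3.5835, 4]], rhs = [12.2170, 10.9108]ᵀ  (here Σln t = 3.5835, Σ(ln t)² = 4.8978, Σln v = 10.9108, Σln t·ln v = 12.2170).
Δ = 4.8978·4 − (3.5835)² = 6.7496; k = (12.2170·4 − 3.5835·10.9108)/6.7496 = 1.44729, ln C = (4.8978·10.9108 − 3.5835·12.2170)/6.7496 = 1.43111, so C = exp(1.43111) = 4.18334.

k = 1.447, C = 4.183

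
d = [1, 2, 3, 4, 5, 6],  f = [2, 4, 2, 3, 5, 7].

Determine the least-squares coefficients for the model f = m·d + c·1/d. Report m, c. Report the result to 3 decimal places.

m = 0.965, c = 1.204

With design matrix M, MᵀM = [[91, 6]; [6, 5369/3600]] and Mᵀf = [95, 91/12]ᵀ.
det = 91·(5369/3600) − 6² = 358979/3600.
m = (95·(5369/3600) − 6·(91/12))/(358979/3600) = 346255/358979; c = (91·(91/12) − 6·95)/(358979/3600) = 432300/358979.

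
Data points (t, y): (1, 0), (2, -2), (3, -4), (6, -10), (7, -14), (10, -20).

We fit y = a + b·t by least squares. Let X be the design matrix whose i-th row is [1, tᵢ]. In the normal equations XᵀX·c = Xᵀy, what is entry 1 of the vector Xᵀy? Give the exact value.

Entry 1 ↔ basis 1, so (Xᵀy)_{1} = Σᵢ yᵢ = (1)·(0) + (1)·(-2) + (1)·(-4) + (1)·(-10) + (1)·(-14) + (1)·(-20) = -50.

-50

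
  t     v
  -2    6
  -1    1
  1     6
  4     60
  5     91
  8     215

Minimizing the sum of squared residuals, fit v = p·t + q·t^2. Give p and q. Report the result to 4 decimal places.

p = 3.0856, q = 2.9805

Setting ∂/∂p … = 0 gives: 111·p + 693·q = 2408;  693·p + 4995·q = 17026.
(Σt·t = 111, Σt·t^2 = 693, Σt^2·t^2 = 4995, Σt·v = 2408, Σt^2·v = 17026.)
det = 111·4995 − 693² = 74196.
p = (2408·4995 − 693·17026)/74196 = 12719/4122; q = (111·17026 − 693·2408)/74196 = 36857/12366.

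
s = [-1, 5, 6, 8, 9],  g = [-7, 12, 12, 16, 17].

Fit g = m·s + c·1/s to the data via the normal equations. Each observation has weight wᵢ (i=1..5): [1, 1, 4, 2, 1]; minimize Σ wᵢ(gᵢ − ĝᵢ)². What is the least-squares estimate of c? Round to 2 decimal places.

c = 5.25

From the data, Σwᵢ·s·s = 379, Σwᵢ·s·1/s = 9, Σwᵢ·1/s·1/s = 77417/64800.
And Σwᵢ·s·g = 764, Σwᵢ·1/s·g = 1048/45.
Normal equations: [[379, 9]; [9, 77417/64800]]·[m, c]ᵀ = [764, 1048/45]ᵀ.
Determinant 379·(77417/64800) − 9² = 24092243/64800.
m = (764·(77417/64800) − 9·(1048/45))/(24092243/64800) = 45564508/24092243; c = (379·(1048/45) − 9·764)/(24092243/64800) = 126391680/24092243.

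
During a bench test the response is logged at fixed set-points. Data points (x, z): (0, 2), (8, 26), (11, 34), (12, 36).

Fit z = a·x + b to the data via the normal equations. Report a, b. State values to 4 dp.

a = 2.8676, b = 2.2761

MᵀM·[a, b]ᵀ = Mᵀz reads: 329·a + 31·b = 1014;  31·a + 4·b = 98.
(Σx·x = 329, Σx = 31, Σ1 = 4, Σx·z = 1014, Σz = 98.)
det = 329·4 − 31² = 355.
a = (1014·4 − 31·98)/355 = 1018/355; b = (329·98 − 31·1014)/355 = 808/355.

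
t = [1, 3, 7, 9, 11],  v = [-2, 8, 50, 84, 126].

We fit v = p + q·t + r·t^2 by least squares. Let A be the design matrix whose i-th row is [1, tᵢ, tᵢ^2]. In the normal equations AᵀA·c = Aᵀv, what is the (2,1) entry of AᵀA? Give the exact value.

31

Row 2 ↔ basis t, column 1 ↔ basis 1, so (AᵀA)_{2,1} = Σᵢ t = (1)·(1) + (3)·(1) + (7)·(1) + (9)·(1) + (11)·(1) = 31.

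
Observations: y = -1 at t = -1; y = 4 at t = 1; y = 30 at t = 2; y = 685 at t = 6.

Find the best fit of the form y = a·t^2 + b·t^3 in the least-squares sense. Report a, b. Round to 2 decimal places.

AᵀA·[a, b]ᵀ = Aᵀy reads: 1314·a + 7808·b = 24783;  7808·a + 46722·b = 148205.
Eliminating b: 46722·(row 1) − 7808·(row 2) gives 427844·a = 46722·24783 − 7808·148205 = 726686, so a = 363343/213922.
Then b = (148205 − 7808·(363343/213922))/46722 = 617853/213922.

a = 1.70, b = 2.89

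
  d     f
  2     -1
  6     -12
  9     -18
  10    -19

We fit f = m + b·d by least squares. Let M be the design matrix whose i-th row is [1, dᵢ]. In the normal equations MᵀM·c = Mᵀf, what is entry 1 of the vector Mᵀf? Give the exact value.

-50

Entry 1 ↔ basis 1, so (Mᵀf)_{1} = Σᵢ fᵢ = (1)·(-1) + (1)·(-12) + (1)·(-18) + (1)·(-19) = -50.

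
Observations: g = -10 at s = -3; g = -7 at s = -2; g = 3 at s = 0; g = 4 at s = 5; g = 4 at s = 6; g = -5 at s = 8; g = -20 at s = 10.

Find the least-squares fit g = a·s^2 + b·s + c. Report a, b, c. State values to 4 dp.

Compute the Gram sums: Σs^2·s^2 = 16114, Σs^2·s = 1818, Σs^2 = 238, Σs·s = 238, Σs = 24, Σ1 = 7.
Right-hand side: Σs^2·g = -2194, Σs·g = -152, Σg = -31.
XᵀX·[a, b, c]ᵀ = Xᵀg becomes [[16114, 1818, 238]; [1818, 238, 24]; [238, 24, 7]]·[a, b, c]ᵀ = [-2194, -152, -31]ᵀ.
Row-reducing yields a = -38415/71498, b = 32315/10214, c = 106958/35749.

a = -0.5373, b = 3.1638, c = 2.9919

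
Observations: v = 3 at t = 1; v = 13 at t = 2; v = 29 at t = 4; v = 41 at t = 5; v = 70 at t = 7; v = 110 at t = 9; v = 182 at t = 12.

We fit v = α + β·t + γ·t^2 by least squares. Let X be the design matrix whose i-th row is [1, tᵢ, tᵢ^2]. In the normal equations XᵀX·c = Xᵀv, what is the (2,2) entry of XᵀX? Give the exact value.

Row 2 ↔ basis t, column 2 ↔ basis t, so (XᵀX)_{2,2} = Σᵢ (t)·(t) = (1)·(1) + (2)·(2) + (4)·(4) + (5)·(5) + (7)·(7) + (9)·(9) + (12)·(12) = 320.

320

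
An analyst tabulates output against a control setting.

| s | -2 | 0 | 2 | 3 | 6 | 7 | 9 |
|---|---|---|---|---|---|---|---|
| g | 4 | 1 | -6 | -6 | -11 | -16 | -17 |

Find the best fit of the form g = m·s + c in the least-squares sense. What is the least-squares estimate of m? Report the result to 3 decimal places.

m = -1.994

The normal system MᵀM·[m, c]ᵀ = Mᵀg is [[183, 25]; [25, 7]]·[m, c]ᵀ = [-369, -51]ᵀ.
Eliminating c: 7·(row 1) − 25·(row 2) gives 656·m = 7·(-369) − 25·(-51) = -1308, so m = -327/164.
Then c = ((-51) − 25·(-327/164))/7 = -27/164.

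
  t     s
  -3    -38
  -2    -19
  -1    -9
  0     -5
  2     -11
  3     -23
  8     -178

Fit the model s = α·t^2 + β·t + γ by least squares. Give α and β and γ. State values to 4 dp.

α = -3.0119, β = 2.3095, γ = -3.5833

Compute the Gram sums: Σt^2·t^2 = 4291, Σt^2·t = 511, Σt^2 = 91, Σt·t = 91, Σt = 7, Σ1 = 7.
Moment sums: Σt^2·s = -12070, Σt·s = -1354, Σs = -283.
Row-reducing yields α = -253/84, β = 97/42, γ = -43/12.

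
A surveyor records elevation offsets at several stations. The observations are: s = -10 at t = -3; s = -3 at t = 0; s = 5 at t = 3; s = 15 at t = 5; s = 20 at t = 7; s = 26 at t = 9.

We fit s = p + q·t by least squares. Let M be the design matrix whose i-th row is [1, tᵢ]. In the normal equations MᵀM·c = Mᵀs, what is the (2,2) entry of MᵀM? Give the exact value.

173

Row 2 ↔ basis t, column 2 ↔ basis t, so (MᵀM)_{2,2} = Σᵢ (t)·(t) = (-3)·(-3) + (0)·(0) + (3)·(3) + (5)·(5) + (7)·(7) + (9)·(9) = 173.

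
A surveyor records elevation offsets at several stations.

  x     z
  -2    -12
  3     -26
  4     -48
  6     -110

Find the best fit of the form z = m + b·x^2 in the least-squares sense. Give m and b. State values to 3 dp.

From the data, Σ1 = 4, Σx^2 = 65, Σx^2·x^2 = 1649.
Right-hand side: Σz = -196, Σx^2·z = -5010.
Normal equations: [[4, 65]; [65, 1649]]·[m, b]ᵀ = [-196, -5010]ᵀ.
Δ = 4·1649 − 65² = 2371.
m = ((-196)·1649 − 65·(-5010))/2371 = 2446/2371; b = (4·(-5010) − 65·(-196))/2371 = -7300/2371.

m = 1.032, b = -3.079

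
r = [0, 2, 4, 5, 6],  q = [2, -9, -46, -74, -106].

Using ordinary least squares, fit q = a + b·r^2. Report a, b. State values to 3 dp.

The normal equations are: 5·a + 81·b = -233;  81·a + 2193·b = -6438.
Eliminating b: 2193·(row 1) − 81·(row 2) gives 4404·a = 2193·(-233) − 81·(-6438) = 10509, so a = 3503/1468.
Then b = ((-6438) − 81·(3503/1468))/2193 = -4439/1468.

a = 2.386, b = -3.024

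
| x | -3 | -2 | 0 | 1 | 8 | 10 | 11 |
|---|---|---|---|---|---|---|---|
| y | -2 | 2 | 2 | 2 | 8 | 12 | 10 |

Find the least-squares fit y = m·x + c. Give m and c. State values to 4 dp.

The normal system MᵀM·[m, c]ᵀ = Mᵀy is [[299, 25]; [25, 7]]·[m, c]ᵀ = [298, 34]ᵀ.
Eliminating c: 7·(row 1) − 25·(row 2) gives 1468·m = 7·298 − 25·34 = 1236, so m = 309/367.
Then c = (34 − 25·(309/367))/7 = 679/367.

m = 0.8420, c = 1.8501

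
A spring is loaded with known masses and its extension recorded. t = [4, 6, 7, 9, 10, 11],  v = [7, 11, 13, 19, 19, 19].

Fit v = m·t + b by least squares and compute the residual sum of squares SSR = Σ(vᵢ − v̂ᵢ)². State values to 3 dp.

Normal-equation sums: Σt·t = 403, Σt = 47, Σ1 = 6.
For Xᵀv: Σt·v = 755, Σv = 88.
XᵀX·[m, b]ᵀ = Xᵀv becomes [[403, 47]; [47, 6]]·[m, b]ᵀ = [755, 88]ᵀ.
Determinant 403·6 − 47² = 209.
m = (755·6 − 47·88)/209 = 394/209; b = (403·88 − 47·755)/209 = -21/209.
Residuals: -92/209, -4/19, -20/209, 446/209, 52/209, -18/11; SSR = 1576/209.

SSR = 7.541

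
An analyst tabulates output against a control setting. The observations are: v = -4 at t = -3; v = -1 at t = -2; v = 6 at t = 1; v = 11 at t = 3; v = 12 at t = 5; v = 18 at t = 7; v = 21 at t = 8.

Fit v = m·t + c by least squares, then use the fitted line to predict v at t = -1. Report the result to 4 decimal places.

v̂ = 0.9896

The normal equations are: 161·m + 19·c = 407;  19·m + 7·c = 63.
(Σt·t = 161, Σt = 19, Σ1 = 7, Σt·v = 407, Σv = 63.)
Eliminating c: 7·(row 1) − 19·(row 2) gives 766·m = 7·407 − 19·63 = 1652, so m = 826/383.
Then c = (63 − 19·(826/383))/7 = 1205/383.
At t = -1: v̂ = (826/383)·(-1) + (1205/383)·(1) = 379/383.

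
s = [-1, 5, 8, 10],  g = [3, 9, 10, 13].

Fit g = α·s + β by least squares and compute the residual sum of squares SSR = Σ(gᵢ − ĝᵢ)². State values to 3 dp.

SSR = 1.442

Entries of XᵀX: Σs·s = 190, Σs = 22, Σ1 = 4.
For Xᵀg: Σs·g = 252, Σg = 35.
XᵀX·[α, β]ᵀ = Xᵀg becomes [[190, 22]; [22, 4]]·[α, β]ᵀ = [252, 35]ᵀ.
Eliminating β: 4·(row 1) − 22·(row 2) gives 276·α = 4·252 − 22·35 = 238, so α = 119/138.
Then β = (35 − 22·(119/138))/4 = 553/138.
Residuals: -10/69, 47/69, -125/138, 17/46; SSR = 199/138.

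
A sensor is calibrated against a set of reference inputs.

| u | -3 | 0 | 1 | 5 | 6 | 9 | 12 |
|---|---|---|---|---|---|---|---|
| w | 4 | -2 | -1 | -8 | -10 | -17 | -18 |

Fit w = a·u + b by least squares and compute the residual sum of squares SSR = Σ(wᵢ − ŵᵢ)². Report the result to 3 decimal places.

SSR = 10.618

With design matrix A, AᵀA = [[296, 30]; [30, 7]] and Aᵀw = [-482, -52]ᵀ.
det = 296·7 − 30² = 1172.
a = ((-482)·7 − 30·(-52))/1172 = -907/586; b = (296·(-52) − 30·(-482))/1172 = -233/293.
Residuals: 89/586, -353/293, 787/586, 313/586, 24/293, -1333/586, 401/293; SSR = 3111/293.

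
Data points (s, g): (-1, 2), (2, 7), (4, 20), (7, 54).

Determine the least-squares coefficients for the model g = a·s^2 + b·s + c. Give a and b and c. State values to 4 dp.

a = 0.9667, b = 0.7000, c = 1.7333

With design matrix X, XᵀX = [[2674, 414, 70]; [414, 70, 12]; [70, 12, 4]] and Xᵀg = [2996, 470, 83]ᵀ.
Inverting the 3×3 Gram matrix, [a, b, c]ᵀ = [29/30, 7/10, 26/15]ᵀ.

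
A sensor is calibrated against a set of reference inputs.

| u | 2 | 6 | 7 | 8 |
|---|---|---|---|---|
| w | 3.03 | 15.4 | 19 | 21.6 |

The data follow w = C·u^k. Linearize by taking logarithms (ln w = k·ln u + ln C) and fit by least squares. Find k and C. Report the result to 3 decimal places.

k = 1.442, C = 1.125

With ln wᵢ as the transformed response and ln uᵢ as the regressor:
AᵀA = [[11.8015, 6.5103]; [6.5103, 4]], rhs = [17.7868, 9.8601]ᵀ  (here Σln u = 6.5103, Σ(ln u)² = 11.8015, Σln w = 9.8601, Σln u·ln w = 17.7868).
Slope k = (n·Σln u·ln w − Σln u·Σln w)/(n·Σ(ln u)² − (Σln u)²) = (4·17.7868 − 6.5103·9.8601)/4.8225 = 1.44234; ln C = (Σln w − k·Σln u)/n = 0.11751, so C = exp(0.11751) = 1.12469.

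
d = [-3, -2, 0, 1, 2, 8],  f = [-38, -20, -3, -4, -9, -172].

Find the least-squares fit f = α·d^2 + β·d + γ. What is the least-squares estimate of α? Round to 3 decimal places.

Normal-equation sums: Σd^2·d^2 = 4210, Σd^2·d = 486, Σd^2 = 82, Σd·d = 82, Σd = 6, Σ1 = 6.
Moment sums: Σd^2·f = -11470, Σd·f = -1244, Σf = -246.
So MᵀM·[α, β, γ]ᵀ = Mᵀf: [[4210, 486, 82]; [486, 82, 6]; [82, 6, 6]]·[α, β, γ]ᵀ = [-11470, -1244, -246]ᵀ.
Solving the 3×3 system (Gaussian elimination) gives α = -79881/26840, β = 72179/26840, γ = -10114/3355.

α = -2.976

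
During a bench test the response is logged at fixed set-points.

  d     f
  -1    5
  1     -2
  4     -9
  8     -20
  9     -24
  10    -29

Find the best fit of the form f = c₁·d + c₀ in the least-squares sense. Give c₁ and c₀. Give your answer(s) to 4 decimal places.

Sums needed: Σd·d = 263, Σd = 31, Σ1 = 6.
Right-hand side: Σd·f = -709, Σf = -79.
MᵀM·[c₁, c₀]ᵀ = Mᵀf becomes [[263, 31]; [31, 6]]·[c₁, c₀]ᵀ = [-709, -79]ᵀ.
Eliminating c₀: 6·(row 1) − 31·(row 2) gives 617·c₁ = 6·(-709) − 31·(-79) = -1805, so c₁ = -1805/617.
Then c₀ = ((-79) − 31·(-1805/617))/6 = 1202/617.

c₁ = -2.9254, c₀ = 1.9481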